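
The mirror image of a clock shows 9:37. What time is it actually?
Reflection across the vertical (12-6) axis maps a hand at angle A degrees to (360 - A) degrees, which sends a reading of T minutes past 12:00 to (720 - T) minutes past 12:00.
Mirror reads 9:37 = 577 minutes past 12:00.
Actual time: (720 - 577) mod 720 = 143 minutes = 2:23.

Final answer: 2:23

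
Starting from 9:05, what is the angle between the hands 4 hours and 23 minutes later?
First find the time 4 hours and 23 minutes after 9:05.
Total minutes: 9 x 60 + 5 + 4 x 60 + 23 = 808.
808 mod 720 = 88 minutes = 1:28.
Now compute the angle at 1:28:
Hour hand: 1 x 30 + 28 x 0.5 = 44 degrees
Minute hand: 28 x 6 = 168 degrees
Difference: |44 - 168| = 124 degrees
The angle is 124 degrees

Final answer: 124 degrees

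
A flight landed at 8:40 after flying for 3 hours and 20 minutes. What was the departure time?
Starting time: 8:40 = 520 total minutes past 12:00
Subtracting: 3 hours and 20 minutes = 200 minutes
520 - 200 = 320 minutes
= 5 hours and 20 minutes past 12:00 = 5:20

Final answer: 5:20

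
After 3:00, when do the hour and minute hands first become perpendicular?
At t minutes past 3:00, the hour hand is at 30 x 3 + 0.5t degrees and the minute hand is at 6t degrees.
The smaller angle between them is 90 degrees when |30H - 5.5t| = 90 or |30H - 5.5t| = 270.
With H = 3, solve 30 x 3 - 5.5t = +/- target for each target:
  t = (30 x 3 - 90) / 5.5 = 0 (outside (0, 60))
  t = (30 x 3 + 90) / 5.5 = 32.73
  t = (30 x 3 - 270) / 5.5 = -32.73 (outside (0, 60))
  t = (30 x 3 + 270) / 5.5 = 65.45 (outside (0, 60))
Valid solutions in (0, 60): {32.73} minutes.
First occurrence: t = 32.73 minutes.
The hands are at right angles at 32.73 minutes past 3:00.

Final answer: 32.73 minutes past 3:00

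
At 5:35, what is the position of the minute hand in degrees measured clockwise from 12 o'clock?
The minute hand moves 6 degrees per minute.
At 5:35: 35 x 6 = 210 degrees

Final answer: 210 degrees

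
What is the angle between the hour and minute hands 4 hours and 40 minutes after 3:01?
First find the time 4 hours and 40 minutes after 3:01.
Total minutes: 3 x 60 + 1 + 4 x 60 + 40 = 461.
461 mod 720 = 461 minutes = 7:41.
Now compute the angle at 7:41:
Hour hand: 7 x 30 + 41 x 0.5 = 230.5 degrees
Minute hand: 41 x 6 = 246 degrees
Difference: |230.5 - 246| = 15.5 degrees
The angle is 15.5 degrees

Final answer: 15.5 degrees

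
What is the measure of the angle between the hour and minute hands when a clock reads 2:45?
Hour hand position: 2 x 30 + 45 x 0.5 = 82.5 degrees
Minute hand position: 45 x 6 = 270 degrees
Difference: |82.5 - 270| = 187.5 degrees
Since 187.5 > 180, the smaller angle is 360 - 187.5 = 172.5 degrees

Final answer: 172.5 degrees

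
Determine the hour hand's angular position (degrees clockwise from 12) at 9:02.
The hour hand moves 30 degrees per hour and 0.5 degrees per minute.
At 9:02: (9) x 30 + 2 x 0.5 = 270 + 1 = 271 degrees

Final answer: 271 degrees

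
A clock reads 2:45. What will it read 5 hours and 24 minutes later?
Starting time: 2:45
Adding 24 minutes to 45 minutes: 45 + 24 = 69 minutes = 1 hour and 9 minutes
Adding 5 hours: 2 + 5 + 1 (carry) = 8
Final time: 8:09

Final answer: 8:09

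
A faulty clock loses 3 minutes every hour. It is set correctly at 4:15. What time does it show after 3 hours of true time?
For every 60 true minutes, the faulty clock advances 60 - 3 = 57 minutes.
True elapsed: 3 hours = 180 minutes.
Faulty clock advances: 180 x 57/60 = 171 minutes (drift: 9 minutes behind).
Shown time: 4:15 + 171 minutes = 7:06.

Final answer: 7:06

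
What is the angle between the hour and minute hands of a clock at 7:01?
Hour hand position: 7 x 30 + 1 x 0.5 = 210.5 degrees
Minute hand position: 1 x 6 = 6 degrees
Difference: |210.5 - 6| = 204.5 degrees
Since 204.5 > 180, the smaller angle is 360 - 204.5 = 155.5 degrees

Final answer: 155.5 degrees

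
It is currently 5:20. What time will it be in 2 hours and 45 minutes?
Starting time: 5:20
Adding 45 minutes to 20 minutes: 20 + 45 = 65 minutes = 1 hour and 5 minutes
Adding 2 hours: 5 + 2 + 1 (carry) = 8
Final time: 8:05

Final answer: 8:05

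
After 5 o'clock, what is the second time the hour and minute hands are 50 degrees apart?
At t minutes past 5:00, the hour hand is at 30 x 5 + 0.5t degrees and the minute hand is at 6t degrees.
The smaller angle between them is 50 degrees when |30H - 5.5t| = 50 or |30H - 5.5t| = 310.
With H = 5, solve 30 x 5 - 5.5t = +/- target for each target:
  t = (30 x 5 - 50) / 5.5 = 18.18
  t = (30 x 5 + 50) / 5.5 = 36.36
  t = (30 x 5 - 310) / 5.5 = -29.09 (outside (0, 60))
  t = (30 x 5 + 310) / 5.5 = 83.64 (outside (0, 60))
Valid solutions in (0, 60): {18.18, 36.36} minutes.
The second occurrence is t = 36.36 minutes.
The hands form a 50-degree angle at 36.36 minutes past 5:00.

Final answer: 36.36 minutes past 5:00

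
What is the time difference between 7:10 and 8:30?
From 7:10 to 8:30:
(8 x 60 + 30) - (7 x 60 + 10) = 510 - 430 = 80 minutes
= 1 hour and 20 minutes

Final answer: 1 hour and 20 minutes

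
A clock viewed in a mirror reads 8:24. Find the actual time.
Reflection across the vertical (12-6) axis maps a hand at angle A degrees to (360 - A) degrees, which sends a reading of T minutes past 12:00 to (720 - T) minutes past 12:00.
Mirror reads 8:24 = 504 minutes past 12:00.
Actual time: (720 - 504) mod 720 = 216 minutes = 3:36.

Final answer: 3:36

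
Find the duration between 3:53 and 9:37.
From 3:53 to 9:37:
(9 x 60 + 37) - (3 x 60 + 53) = 577 - 233 = 344 minutes
= 5 hours and 44 minutes

Final answer: 5 hours and 44 minutes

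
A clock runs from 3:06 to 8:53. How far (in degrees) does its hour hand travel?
The hour hand moves 0.5 degrees per minute.
Time elapsed: 8:53 - 3:06 = 347 minutes
Angular displacement: 347 x 0.5 = 173.5 degrees

Final answer: 173.5 degrees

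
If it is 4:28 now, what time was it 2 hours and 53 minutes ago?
Starting time: 4:28 = 268 total minutes past 12:00
Subtracting: 2 hours and 53 minutes = 173 minutes
268 - 173 = 95 minutes
= 1 hour and 35 minutes past 12:00 = 1:35

Final answer: 1:35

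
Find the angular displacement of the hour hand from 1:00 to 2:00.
The hour hand moves 0.5 degrees per minute.
Time elapsed: 2:00 - 1:00 = 60 minutes
Angular displacement: 60 x 0.5 = 30 degrees

Final answer: 30 degrees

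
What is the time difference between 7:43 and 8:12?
From 7:43 to 8:12:
(8 x 60 + 12) - (7 x 60 + 43) = 492 - 463 = 29 minutes
= 29 minutes

Final answer: 29 minutes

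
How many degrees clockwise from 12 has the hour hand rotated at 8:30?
The hour hand moves 30 degrees per hour and 0.5 degrees per minute.
At 8:30: (8) x 30 + 30 x 0.5 = 240 + 15 = 255 degrees

Final answer: 255 degrees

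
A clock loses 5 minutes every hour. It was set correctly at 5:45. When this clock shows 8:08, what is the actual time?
For every 60 true minutes, the faulty clock advances 55 minutes, so 1 faulty-clock minute corresponds to 60/55 true minutes.
From 5:45 to 8:08 on the faulty dial is 143 minutes.
True elapsed: 143 x 60/55 = 156 minutes = 2 hours and 36 minutes.
True time: 5:45 + 2 hours and 36 minutes = 8:21.

Final answer: 8:21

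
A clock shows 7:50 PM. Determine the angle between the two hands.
Hour hand position: 7 x 30 + 50 x 0.5 = 235 degrees
Minute hand position: 50 x 6 = 300 degrees
Difference: |235 - 300| = 65 degrees
The angle between the hands is 65 degrees

Final answer: 65 degrees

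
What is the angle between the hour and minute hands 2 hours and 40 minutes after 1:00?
First find the time 2 hours and 40 minutes after 1:00.
Total minutes: 1 x 60 + 0 + 2 x 60 + 40 = 220.
220 mod 720 = 220 minutes = 3:40.
Now compute the angle at 3:40:
Hour hand: 3 x 30 + 40 x 0.5 = 110 degrees
Minute hand: 40 x 6 = 240 degrees
Difference: |110 - 240| = 130 degrees
The angle is 130 degrees

Final answer: 130 degrees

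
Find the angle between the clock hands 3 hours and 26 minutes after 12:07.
First find the time 3 hours and 26 minutes after 12:07.
Total minutes: 12 x 60 + 7 + 3 x 60 + 26 = 933.
933 mod 720 = 213 minutes = 3:33.
Now compute the angle at 3:33:
Hour hand: 3 x 30 + 33 x 0.5 = 106.5 degrees
Minute hand: 33 x 6 = 198 degrees
Difference: |106.5 - 198| = 91.5 degrees
The angle is 91.5 degrees

Final answer: 91.5 degrees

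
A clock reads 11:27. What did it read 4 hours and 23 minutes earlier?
Starting time: 11:27 = 687 total minutes past 12:00
Subtracting: 4 hours and 23 minutes = 263 minutes
687 - 263 = 424 minutes
= 7 hours and 4 minutes past 12:00 = 7:04

Final answer: 7:04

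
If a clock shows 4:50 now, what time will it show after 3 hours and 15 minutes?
Starting time: 4:50
Adding 15 minutes to 50 minutes: 50 + 15 = 65 minutes = 1 hour and 5 minutes
Adding 3 hours: 4 + 3 + 1 (carry) = 8
Final time: 8:05

Final answer: 8:05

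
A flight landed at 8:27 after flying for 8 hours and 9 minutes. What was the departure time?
Starting time: 8:27 = 507 total minutes past 12:00
Subtracting: 8 hours and 9 minutes = 489 minutes
507 - 489 = 18 minutes
= 18 minutes past 12:00 = 12:18

Final answer: 12:18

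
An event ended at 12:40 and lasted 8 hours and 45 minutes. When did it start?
Starting time: 12:40 = 40 total minutes past 12:00
Subtracting: 8 hours and 45 minutes = 525 minutes
40 - 525 = -485 (negative, add 12 hours = 720) = 235 minutes
= 3 hours and 55 minutes past 12:00 = 3:55

Final answer: 3:55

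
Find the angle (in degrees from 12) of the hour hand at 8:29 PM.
The hour hand moves 30 degrees per hour and 0.5 degrees per minute.
At 8:29: (8) x 30 + 29 x 0.5 = 240 + 14.5 = 254.5 degrees

Final answer: 254.5 degrees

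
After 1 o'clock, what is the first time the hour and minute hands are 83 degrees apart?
At t minutes past 1:00, the hour hand is at 30 x 1 + 0.5t degrees and the minute hand is at 6t degrees.
The smaller angle between them is 83 degrees when |30H - 5.5t| = 83 or |30H - 5.5t| = 277.
With H = 1, solve 30 x 1 - 5.5t = +/- target for each target:
  t = (30 x 1 - 83) / 5.5 = -9.64 (outside (0, 60))
  t = (30 x 1 + 83) / 5.5 = 20.55
  t = (30 x 1 - 277) / 5.5 = -44.91 (outside (0, 60))
  t = (30 x 1 + 277) / 5.5 = 55.82
Valid solutions in (0, 60): {20.55, 55.82} minutes.
The first occurrence is t = 20.55 minutes.
The hands form a 83-degree angle at 20.55 minutes past 1:00.

Final answer: 20.55 minutes past 1:00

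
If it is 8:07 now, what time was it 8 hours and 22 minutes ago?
Starting time: 8:07 = 487 total minutes past 12:00
Subtracting: 8 hours and 22 minutes = 502 minutes
487 - 502 = -15 (negative, add 12 hours = 720) = 705 minutes
= 11 hours and 45 minutes past 12:00 = 11:45

Final answer: 11:45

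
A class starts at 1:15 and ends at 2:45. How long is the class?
From 1:15 to 2:45:
(2 x 60 + 45) - (1 x 60 + 15) = 165 - 75 = 90 minutes
= 1 hour and 30 minutes

Final answer: 1 hour and 30 minutes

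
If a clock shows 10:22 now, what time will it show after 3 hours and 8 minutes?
Starting time: 10:22
Adding 8 minutes to 22 minutes: 22 + 8 = 30 minutes
Adding 3 hours: 10 + 3 = 13 - 12 = 1
Final time: 1:30

Final answer: 1:30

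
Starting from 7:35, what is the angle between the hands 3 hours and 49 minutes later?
First find the time 3 hours and 49 minutes after 7:35.
Total minutes: 7 x 60 + 35 + 3 x 60 + 49 = 684.
684 mod 720 = 684 minutes = 11:24.
Now compute the angle at 11:24:
Hour hand: 11 x 30 + 24 x 0.5 = 342 degrees
Minute hand: 24 x 6 = 144 degrees
Difference: |342 - 144| = 198 degrees
Smaller angle: 360 - 198 = 162 degrees

Final answer: 162 degrees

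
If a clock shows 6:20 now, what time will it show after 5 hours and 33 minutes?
Starting time: 6:20
Adding 33 minutes to 20 minutes: 20 + 33 = 53 minutes
Adding 5 hours: 6 + 5 = 11
Final time: 11:53

Final answer: 11:53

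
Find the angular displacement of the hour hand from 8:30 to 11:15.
The hour hand moves 0.5 degrees per minute.
Time elapsed: 11:15 - 8:30 = 165 minutes
Angular displacement: 165 x 0.5 = 82.5 degrees

Final answer: 82.5 degrees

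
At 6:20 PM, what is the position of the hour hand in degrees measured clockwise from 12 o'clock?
The hour hand moves 30 degrees per hour and 0.5 degrees per minute.
At 6:20: (6) x 30 + 20 x 0.5 = 180 + 10 = 190 degrees

Final answer: 190 degrees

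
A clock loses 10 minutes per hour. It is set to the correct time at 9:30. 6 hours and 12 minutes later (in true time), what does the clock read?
For every 60 true minutes, the faulty clock advances 60 - 10 = 50 minutes.
True elapsed: 6 hours and 12 minutes = 372 minutes.
Faulty clock advances: 372 x 50/60 = 310 minutes (drift: 62 minutes behind).
Shown time: 9:30 + 310 minutes = 2:40.

Final answer: 2:40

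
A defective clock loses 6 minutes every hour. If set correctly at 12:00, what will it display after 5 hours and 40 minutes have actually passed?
For every 60 true minutes, the faulty clock advances 60 - 6 = 54 minutes.
True elapsed: 5 hours and 40 minutes = 340 minutes.
Faulty clock advances: 340 x 54/60 = 306 minutes (drift: 34 minutes behind).
Shown time: 12:00 + 306 minutes = 5:06.

Final answer: 5:06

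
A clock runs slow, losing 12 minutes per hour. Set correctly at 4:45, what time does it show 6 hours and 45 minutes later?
For every 60 true minutes, the faulty clock advances 60 - 12 = 48 minutes.
True elapsed: 6 hours and 45 minutes = 405 minutes.
Faulty clock advances: 405 x 48/60 = 324 minutes (drift: 81 minutes behind).
Shown time: 4:45 + 324 minutes = 10:09.

Final answer: 10:09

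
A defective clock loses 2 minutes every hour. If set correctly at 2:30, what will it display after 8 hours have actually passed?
For every 60 true minutes, the faulty clock advances 60 - 2 = 58 minutes.
True elapsed: 8 hours = 480 minutes.
Faulty clock advances: 480 x 58/60 = 464 minutes (drift: 16 minutes behind).
Shown time: 2:30 + 464 minutes = 10:14.

Final answer: 10:14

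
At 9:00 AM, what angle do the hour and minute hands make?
Hour hand position: 9 x 30 + 0 x 0.5 = 270 degrees
Minute hand position: 0 x 6 = 0 degrees
Difference: |270 - 0| = 270 degrees
Since 270 > 180, the smaller angle is 360 - 270 = 90 degrees

Final answer: 90 degrees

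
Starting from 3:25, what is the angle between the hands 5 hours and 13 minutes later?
First find the time 5 hours and 13 minutes after 3:25.
Total minutes: 3 x 60 + 25 + 5 x 60 + 13 = 518.
518 mod 720 = 518 minutes = 8:38.
Now compute the angle at 8:38:
Hour hand: 8 x 30 + 38 x 0.5 = 259 degrees
Minute hand: 38 x 6 = 228 degrees
Difference: |259 - 228| = 31 degrees
The angle is 31 degrees

Final answer: 31 degrees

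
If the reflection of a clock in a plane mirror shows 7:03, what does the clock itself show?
Reflection across the vertical (12-6) axis maps a hand at angle A degrees to (360 - A) degrees, which sends a reading of T minutes past 12:00 to (720 - T) minutes past 12:00.
Mirror reads 7:03 = 423 minutes past 12:00.
Actual time: (720 - 423) mod 720 = 297 minutes = 4:57.

Final answer: 4:57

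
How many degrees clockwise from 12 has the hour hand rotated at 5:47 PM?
The hour hand moves 30 degrees per hour and 0.5 degrees per minute.
At 5:47: (5) x 30 + 47 x 0.5 = 150 + 23.5 = 173.5 degrees

Final answer: 173.5 degrees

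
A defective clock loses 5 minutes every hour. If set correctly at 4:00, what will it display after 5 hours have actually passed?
For every 60 true minutes, the faulty clock advances 60 - 5 = 55 minutes.
True elapsed: 5 hours = 300 minutes.
Faulty clock advances: 300 x 55/60 = 275 minutes (drift: 25 minutes behind).
Shown time: 4:00 + 275 minutes = 8:35.

Final answer: 8:35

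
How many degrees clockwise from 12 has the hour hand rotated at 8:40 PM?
The hour hand moves 30 degrees per hour and 0.5 degrees per minute.
At 8:40: (8) x 30 + 40 x 0.5 = 240 + 20 = 260 degrees

Final answer: 260 degrees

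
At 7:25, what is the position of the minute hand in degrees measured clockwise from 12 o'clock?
The minute hand moves 6 degrees per minute.
At 7:25: 25 x 6 = 150 degrees

Final answer: 150 degrees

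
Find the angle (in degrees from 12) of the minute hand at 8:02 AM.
The minute hand moves 6 degrees per minute.
At 8:02: 2 x 6 = 12 degrees

Final answer: 12 degrees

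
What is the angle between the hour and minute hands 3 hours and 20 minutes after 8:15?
First find the time 3 hours and 20 minutes after 8:15.
Total minutes: 8 x 60 + 15 + 3 x 60 + 20 = 695.
695 mod 720 = 695 minutes = 11:35.
Now compute the angle at 11:35:
Hour hand: 11 x 30 + 35 x 0.5 = 347.5 degrees
Minute hand: 35 x 6 = 210 degrees
Difference: |347.5 - 210| = 137.5 degrees
The angle is 137.5 degrees

Final answer: 137.5 degrees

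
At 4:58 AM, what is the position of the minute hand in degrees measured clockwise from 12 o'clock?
The minute hand moves 6 degrees per minute.
At 4:58: 58 x 6 = 348 degrees

Final answer: 348 degrees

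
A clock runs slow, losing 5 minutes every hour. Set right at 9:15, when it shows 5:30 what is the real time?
For every 60 true minutes, the faulty clock advances 55 minutes, so 1 faulty-clock minute corresponds to 60/55 true minutes.
From 9:15 to 5:30 on the faulty dial is 495 minutes.
True elapsed: 495 x 60/55 = 540 minutes = 9 hours.
True time: 9:15 + 9 hours = 6:15.

Final answer: 6:15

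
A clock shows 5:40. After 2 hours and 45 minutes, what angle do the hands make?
First find the time 2 hours and 45 minutes after 5:40.
Total minutes: 5 x 60 + 40 + 2 x 60 + 45 = 505.
505 mod 720 = 505 minutes = 8:25.
Now compute the angle at 8:25:
Hour hand: 8 x 30 + 25 x 0.5 = 252.5 degrees
Minute hand: 25 x 6 = 150 degrees
Difference: |252.5 - 150| = 102.5 degrees
The angle is 102.5 degrees

Final answer: 102.5 degrees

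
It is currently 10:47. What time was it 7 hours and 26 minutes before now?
Starting time: 10:47 = 647 total minutes past 12:00
Subtracting: 7 hours and 26 minutes = 446 minutes
647 - 446 = 201 minutes
= 3 hours and 21 minutes past 12:00 = 3:21

Final answer: 3:21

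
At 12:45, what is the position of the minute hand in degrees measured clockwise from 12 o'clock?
The minute hand moves 6 degrees per minute.
At 12:45: 45 x 6 = 270 degrees

Final answer: 270 degrees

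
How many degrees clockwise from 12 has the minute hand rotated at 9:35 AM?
The minute hand moves 6 degrees per minute.
At 9:35: 35 x 6 = 210 degrees

Final answer: 210 degrees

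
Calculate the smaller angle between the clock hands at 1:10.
Hour hand position: 1 x 30 + 10 x 0.5 = 35 degrees
Minute hand position: 10 x 6 = 60 degrees
Difference: |35 - 60| = 25 degrees
The angle between the hands is 25 degrees

Final answer: 25 degrees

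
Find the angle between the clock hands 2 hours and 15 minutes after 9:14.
First find the time 2 hours and 15 minutes after 9:14.
Total minutes: 9 x 60 + 14 + 2 x 60 + 15 = 689.
689 mod 720 = 689 minutes = 11:29.
Now compute the angle at 11:29:
Hour hand: 11 x 30 + 29 x 0.5 = 344.5 degrees
Minute hand: 29 x 6 = 174 degrees
Difference: |344.5 - 174| = 170.5 degrees
The angle is 170.5 degrees

Final answer: 170.5 degrees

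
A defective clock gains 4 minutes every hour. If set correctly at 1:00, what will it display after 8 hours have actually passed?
For every 60 true minutes, the faulty clock advances 60 + 4 = 64 minutes.
True elapsed: 8 hours = 480 minutes.
Faulty clock advances: 480 x 64/60 = 512 minutes (drift: 32 minutes ahead).
Shown time: 1:00 + 512 minutes = 9:32.

Final answer: 9:32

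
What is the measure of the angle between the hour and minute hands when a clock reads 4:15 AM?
Hour hand position: 4 x 30 + 15 x 0.5 = 127.5 degrees
Minute hand position: 15 x 6 = 90 degrees
Difference: |127.5 - 90| = 37.5 degrees
The angle between the hands is 37.5 degrees

Final answer: 37.5 degrees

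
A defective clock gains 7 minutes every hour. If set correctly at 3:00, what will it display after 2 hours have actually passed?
For every 60 true minutes, the faulty clock advances 60 + 7 = 67 minutes.
True elapsed: 2 hours = 120 minutes.
Faulty clock advances: 120 x 67/60 = 134 minutes (drift: 14 minutes ahead).
Shown time: 3:00 + 134 minutes = 5:14.

Final answer: 5:14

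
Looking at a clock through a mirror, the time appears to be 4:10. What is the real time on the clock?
Reflection across the vertical (12-6) axis maps a hand at angle A degrees to (360 - A) degrees, which sends a reading of T minutes past 12:00 to (720 - T) minutes past 12:00.
Mirror reads 4:10 = 250 minutes past 12:00.
Actual time: (720 - 250) mod 720 = 470 minutes = 7:50.

Final answer: 7:50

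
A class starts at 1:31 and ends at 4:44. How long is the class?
From 1:31 to 4:44:
(4 x 60 + 44) - (1 x 60 + 31) = 284 - 91 = 193 minutes
= 3 hours and 13 minutes

Final answer: 3 hours and 13 minutes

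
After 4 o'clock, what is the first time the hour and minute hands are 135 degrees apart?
At t minutes past 4:00, the hour hand is at 30 x 4 + 0.5t degrees and the minute hand is at 6t degrees.
The smaller angle between them is 135 degrees when |30H - 5.5t| = 135 or |30H - 5.5t| = 225.
With H = 4, solve 30 x 4 - 5.5t = +/- target for each target:
  t = (30 x 4 - 135) / 5.5 = -2.73 (outside (0, 60))
  t = (30 x 4 + 135) / 5.5 = 46.36
  t = (30 x 4 - 225) / 5.5 = -19.09 (outside (0, 60))
  t = (30 x 4 + 225) / 5.5 = 62.73 (outside (0, 60))
Valid solutions in (0, 60): {46.36} minutes.
The first occurrence is t = 46.36 minutes.
The hands form a 135-degree angle at 46.36 minutes past 4:00.

Final answer: 46.36 minutes past 4:00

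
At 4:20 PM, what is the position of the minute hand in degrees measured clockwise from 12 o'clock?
The minute hand moves 6 degrees per minute.
At 4:20: 20 x 6 = 120 degrees

Final answer: 120 degrees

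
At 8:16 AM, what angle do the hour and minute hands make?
Hour hand position: 8 x 30 + 16 x 0.5 = 248 degrees
Minute hand position: 16 x 6 = 96 degrees
Difference: |248 - 96| = 152 degrees
The angle between the hands is 152 degrees

Final answer: 152 degrees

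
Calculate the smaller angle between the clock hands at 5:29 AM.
Hour hand position: 5 x 30 + 29 x 0.5 = 164.5 degrees
Minute hand position: 29 x 6 = 174 degrees
Difference: |164.5 - 174| = 9.5 degrees
The angle between the hands is 9.5 degrees

Final answer: 9.5 degrees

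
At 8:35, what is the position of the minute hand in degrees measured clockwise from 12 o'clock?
The minute hand moves 6 degrees per minute.
At 8:35: 35 x 6 = 210 degrees

Final answer: 210 degrees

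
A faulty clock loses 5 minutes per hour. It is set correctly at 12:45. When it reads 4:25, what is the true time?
For every 60 true minutes, the faulty clock advances 55 minutes, so 1 faulty-clock minute corresponds to 60/55 true minutes.
From 12:45 to 4:25 on the faulty dial is 220 minutes.
True elapsed: 220 x 60/55 = 240 minutes = 4 hours.
True time: 12:45 + 4 hours = 4:45.

Final answer: 4:45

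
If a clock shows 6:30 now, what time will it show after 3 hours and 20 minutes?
Starting time: 6:30
Adding 20 minutes to 30 minutes: 30 + 20 = 50 minutes
Adding 3 hours: 6 + 3 = 9
Final time: 9:50

Final answer: 9:50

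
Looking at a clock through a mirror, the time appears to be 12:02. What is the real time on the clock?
Reflection across the vertical (12-6) axis maps a hand at angle A degrees to (360 - A) degrees, which sends a reading of T minutes past 12:00 to (720 - T) minutes past 12:00.
Mirror reads 12:02 = 2 minutes past 12:00.
Actual time: (720 - 2) mod 720 = 718 minutes = 11:58.

Final answer: 11:58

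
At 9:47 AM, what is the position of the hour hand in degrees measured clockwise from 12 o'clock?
The hour hand moves 30 degrees per hour and 0.5 degrees per minute.
At 9:47: (9) x 30 + 47 x 0.5 = 270 + 23.5 = 293.5 degrees

Final answer: 293.5 degrees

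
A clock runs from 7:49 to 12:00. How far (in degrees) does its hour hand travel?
The hour hand moves 0.5 degrees per minute.
Time elapsed: 12:00 - 7:49 = 251 minutes
Angular displacement: 251 x 0.5 = 125.5 degrees

Final answer: 125.5 degrees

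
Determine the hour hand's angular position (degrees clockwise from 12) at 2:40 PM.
The hour hand moves 30 degrees per hour and 0.5 degrees per minute.
At 2:40: (2) x 30 + 40 x 0.5 = 60 + 20 = 80 degrees

Final answer: 80 degrees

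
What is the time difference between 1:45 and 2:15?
From 1:45 to 2:15:
(2 x 60 + 15) - (1 x 60 + 45) = 135 - 105 = 30 minutes
= 30 minutes

Final answer: 30 minutes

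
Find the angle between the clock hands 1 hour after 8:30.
First find the time 1 hour after 8:30.
Total minutes: 8 x 60 + 30 + 1 x 60 + 0 = 570.
570 mod 720 = 570 minutes = 9:30.
Now compute the angle at 9:30:
Hour hand: 9 x 30 + 30 x 0.5 = 285 degrees
Minute hand: 30 x 6 = 180 degrees
Difference: |285 - 180| = 105 degrees
The angle is 105 degrees

Final answer: 105 degrees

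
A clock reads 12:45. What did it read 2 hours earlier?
Starting time: 12:45 = 45 total minutes past 12:00
Subtracting: 2 hours = 120 minutes
45 - 120 = -75 (negative, add 12 hours = 720) = 645 minutes
= 10 hours and 45 minutes past 12:00 = 10:45

Final answer: 10:45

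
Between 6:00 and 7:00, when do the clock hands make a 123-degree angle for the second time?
At t minutes past 6:00, the hour hand is at 30 x 6 + 0.5t degrees and the minute hand is at 6t degrees.
The smaller angle between them is 123 degrees when |30H - 5.5t| = 123 or |30H - 5.5t| = 237.
With H = 6, solve 30 x 6 - 5.5t = +/- target for each target:
  t = (30 x 6 - 123) / 5.5 = 10.36
  t = (30 x 6 + 123) / 5.5 = 55.09
  t = (30 x 6 - 237) / 5.5 = -10.36 (outside (0, 60))
  t = (30 x 6 + 237) / 5.5 = 75.82 (outside (0, 60))
Valid solutions in (0, 60): {10.36, 55.09} minutes.
The second occurrence is t = 55.09 minutes.
The hands form a 123-degree angle at 55.09 minutes past 6:00.

Final answer: 55.09 minutes past 6:00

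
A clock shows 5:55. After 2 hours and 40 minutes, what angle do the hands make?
First find the time 2 hours and 40 minutes after 5:55.
Total minutes: 5 x 60 + 55 + 2 x 60 + 40 = 515.
515 mod 720 = 515 minutes = 8:35.
Now compute the angle at 8:35:
Hour hand: 8 x 30 + 35 x 0.5 = 257.5 degrees
Minute hand: 35 x 6 = 210 degrees
Difference: |257.5 - 210| = 47.5 degrees
The angle is 47.5 degrees

Final answer: 47.5 degrees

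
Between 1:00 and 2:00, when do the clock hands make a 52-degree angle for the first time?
At t minutes past 1:00, the hour hand is at 30 x 1 + 0.5t degrees and the minute hand is at 6t degrees.
The smaller angle between them is 52 degrees when |30H - 5.5t| = 52 or |30H - 5.5t| = 308.
With H = 1, solve 30 x 1 - 5.5t = +/- target for each target:
  t = (30 x 1 - 52) / 5.5 = -4 (outside (0, 60))
  t = (30 x 1 + 52) / 5.5 = 14.91
  t = (30 x 1 - 308) / 5.5 = -50.55 (outside (0, 60))
  t = (30 x 1 + 308) / 5.5 = 61.45 (outside (0, 60))
Valid solutions in (0, 60): {14.91} minutes.
The first occurrence is t = 14.91 minutes.
The hands form a 52-degree angle at 14.91 minutes past 1:00.

Final answer: 14.91 minutes past 1:00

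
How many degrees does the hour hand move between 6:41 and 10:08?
The hour hand moves 0.5 degrees per minute.
Time elapsed: 10:08 - 6:41 = 207 minutes
Angular displacement: 207 x 0.5 = 103.5 degrees

Final answer: 103.5 degrees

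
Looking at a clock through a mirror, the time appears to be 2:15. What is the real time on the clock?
Reflection across the vertical (12-6) axis maps a hand at angle A degrees to (360 - A) degrees, which sends a reading of T minutes past 12:00 to (720 - T) minutes past 12:00.
Mirror reads 2:15 = 135 minutes past 12:00.
Actual time: (720 - 135) mod 720 = 585 minutes = 9:45.

Final answer: 9:45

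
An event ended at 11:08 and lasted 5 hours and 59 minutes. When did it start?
Starting time: 11:08 = 668 total minutes past 12:00
Subtracting: 5 hours and 59 minutes = 359 minutes
668 - 359 = 309 minutes
= 5 hours and 9 minutes past 12:00 = 5:09

Final answer: 5:09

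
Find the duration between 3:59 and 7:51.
From 3:59 to 7:51:
(7 x 60 + 51) - (3 x 60 + 59) = 471 - 239 = 232 minutes
= 3 hours and 52 minutes

Final answer: 3 hours and 52 minutes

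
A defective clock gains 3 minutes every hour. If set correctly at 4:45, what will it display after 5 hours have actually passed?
For every 60 true minutes, the faulty clock advances 60 + 3 = 63 minutes.
True elapsed: 5 hours = 300 minutes.
Faulty clock advances: 300 x 63/60 = 315 minutes (drift: 15 minutes ahead).
Shown time: 4:45 + 315 minutes = 10:00.

Final answer: 10:00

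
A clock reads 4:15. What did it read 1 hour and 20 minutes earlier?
Starting time: 4:15 = 255 total minutes past 12:00
Subtracting: 1 hour and 20 minutes = 80 minutes
255 - 80 = 175 minutes
= 2 hours and 55 minutes past 12:00 = 2:55

Final answer: 2:55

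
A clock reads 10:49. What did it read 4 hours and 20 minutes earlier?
Starting time: 10:49 = 649 total minutes past 12:00
Subtracting: 4 hours and 20 minutes = 260 minutes
649 - 260 = 389 minutes
= 6 hours and 29 minutes past 12:00 = 6:29

Final answer: 6:29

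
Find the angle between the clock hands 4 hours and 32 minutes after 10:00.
First find the time 4 hours and 32 minutes after 10:00.
Total minutes: 10 x 60 + 0 + 4 x 60 + 32 = 872.
872 mod 720 = 152 minutes = 2:32.
Now compute the angle at 2:32:
Hour hand: 2 x 30 + 32 x 0.5 = 76 degrees
Minute hand: 32 x 6 = 192 degrees
Difference: |76 - 192| = 116 degrees
The angle is 116 degrees

Final answer: 116 degrees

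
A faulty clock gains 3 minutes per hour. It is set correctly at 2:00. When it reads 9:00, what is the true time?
For every 60 true minutes, the faulty clock advances 63 minutes, so 1 faulty-clock minute corresponds to 60/63 true minutes.
From 2:00 to 9:00 on the faulty dial is 420 minutes.
True elapsed: 420 x 60/63 = 400 minutes = 6 hours and 40 minutes.
True time: 2:00 + 6 hours and 40 minutes = 8:40.

Final answer: 8:40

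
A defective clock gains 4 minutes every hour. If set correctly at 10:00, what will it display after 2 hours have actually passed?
For every 60 true minutes, the faulty clock advances 60 + 4 = 64 minutes.
True elapsed: 2 hours = 120 minutes.
Faulty clock advances: 120 x 64/60 = 128 minutes (drift: 8 minutes ahead).
Shown time: 10:00 + 128 minutes = 12:08.

Final answer: 12:08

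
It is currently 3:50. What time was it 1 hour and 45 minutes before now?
Starting time: 3:50 = 230 total minutes past 12:00
Subtracting: 1 hour and 45 minutes = 105 minutes
230 - 105 = 125 minutes
= 2 hours and 5 minutes past 12:00 = 2:05

Final answer: 2:05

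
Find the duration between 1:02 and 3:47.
From 1:02 to 3:47:
(3 x 60 + 47) - (1 x 60 + 2) = 227 - 62 = 165 minutes
= 2 hours and 45 minutes

Final answer: 2 hours and 45 minutes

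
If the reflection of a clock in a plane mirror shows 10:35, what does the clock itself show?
Reflection across the vertical (12-6) axis maps a hand at angle A degrees to (360 - A) degrees, which sends a reading of T minutes past 12:00 to (720 - T) minutes past 12:00.
Mirror reads 10:35 = 635 minutes past 12:00.
Actual time: (720 - 635) mod 720 = 85 minutes = 1:25.

Final answer: 1:25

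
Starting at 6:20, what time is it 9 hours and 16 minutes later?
Starting time: 6:20
Adding 16 minutes to 20 minutes: 20 + 16 = 36 minutes
Adding 9 hours: 6 + 9 = 15 - 12 = 3
Final time: 3:36

Final answer: 3:36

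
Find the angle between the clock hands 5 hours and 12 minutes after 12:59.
First find the time 5 hours and 12 minutes after 12:59.
Total minutes: 12 x 60 + 59 + 5 x 60 + 12 = 1091.
1091 mod 720 = 371 minutes = 6:11.
Now compute the angle at 6:11:
Hour hand: 6 x 30 + 11 x 0.5 = 185.5 degrees
Minute hand: 11 x 6 = 66 degrees
Difference: |185.5 - 66| = 119.5 degrees
The angle is 119.5 degrees

Final answer: 119.5 degrees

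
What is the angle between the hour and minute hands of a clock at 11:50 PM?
Hour hand position: 11 x 30 + 50 x 0.5 = 355 degrees
Minute hand position: 50 x 6 = 300 degrees
Difference: |355 - 300| = 55 degrees
The angle between the hands is 55 degrees

Final answer: 55 degrees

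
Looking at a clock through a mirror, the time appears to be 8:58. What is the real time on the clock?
Reflection across the vertical (12-6) axis maps a hand at angle A degrees to (360 - A) degrees, which sends a reading of T minutes past 12:00 to (720 - T) minutes past 12:00.
Mirror reads 8:58 = 538 minutes past 12:00.
Actual time: (720 - 538) mod 720 = 182 minutes = 3:02.

Final answer: 3:02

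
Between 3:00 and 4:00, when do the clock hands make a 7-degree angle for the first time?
At t minutes past 3:00, the hour hand is at 30 x 3 + 0.5t degrees and the minute hand is at 6t degrees.
The smaller angle between them is 7 degrees when |30H - 5.5t| = 7 or |30H - 5.5t| = 353.
With H = 3, solve 30 x 3 - 5.5t = +/- target for each target:
  t = (30 x 3 - 7) / 5.5 = 15.09
  t = (30 x 3 + 7) / 5.5 = 17.64
  t = (30 x 3 - 353) / 5.5 = -47.82 (outside (0, 60))
  t = (30 x 3 + 353) / 5.5 = 80.55 (outside (0, 60))
Valid solutions in (0, 60): {15.09, 17.64} minutes.
The first occurrence is t = 15.09 minutes.
The hands form a 7-degree angle at 15.09 minutes past 3:00.

Final answer: 15.09 minutes past 3:00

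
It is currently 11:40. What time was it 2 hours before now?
Starting time: 11:40 = 700 total minutes past 12:00
Subtracting: 2 hours = 120 minutes
700 - 120 = 580 minutes
= 9 hours and 40 minutes past 12:00 = 9:40

Final answer: 9:40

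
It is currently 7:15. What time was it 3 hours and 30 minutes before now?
Starting time: 7:15 = 435 total minutes past 12:00
Subtracting: 3 hours and 30 minutes = 210 minutes
435 - 210 = 225 minutes
= 3 hours and 45 minutes past 12:00 = 3:45

Final answer: 3:45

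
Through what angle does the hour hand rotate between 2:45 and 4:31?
The hour hand moves 0.5 degrees per minute.
Time elapsed: 4:31 - 2:45 = 106 minutes
Angular displacement: 106 x 0.5 = 53 degrees

Final answer: 53 degrees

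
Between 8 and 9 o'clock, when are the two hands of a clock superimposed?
The minute hand gains 5.5 degrees per minute on the hour hand.
At 8:00, the hour hand is at 240 degrees and the minute hand is at 0 degrees.
The gap is 240 degrees. Time to close: 240/5.5 = 60 x 8/11 = 43.64 minutes.
The hands overlap at 43.64 minutes past 8:00.

Final answer: 43.64 minutes past 8:00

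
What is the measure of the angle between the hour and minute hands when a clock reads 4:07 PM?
Hour hand position: 4 x 30 + 7 x 0.5 = 123.5 degrees
Minute hand position: 7 x 6 = 42 degrees
Difference: |123.5 - 42| = 81.5 degrees
The angle between the hands is 81.5 degrees

Final answer: 81.5 degrees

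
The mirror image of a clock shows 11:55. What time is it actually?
Reflection across the vertical (12-6) axis maps a hand at angle A degrees to (360 - A) degrees, which sends a reading of T minutes past 12:00 to (720 - T) minutes past 12:00.
Mirror reads 11:55 = 715 minutes past 12:00.
Actual time: (720 - 715) mod 720 = 5 minutes = 12:05.

Final answer: 12:05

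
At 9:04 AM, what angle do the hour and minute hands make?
Hour hand position: 9 x 30 + 4 x 0.5 = 272 degrees
Minute hand position: 4 x 6 = 24 degrees
Difference: |272 - 24| = 248 degrees
Since 248 > 180, the smaller angle is 360 - 248 = 112 degrees

Final answer: 112 degrees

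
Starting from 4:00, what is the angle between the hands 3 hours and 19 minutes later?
First find the time 3 hours and 19 minutes after 4:00.
Total minutes: 4 x 60 + 0 + 3 x 60 + 19 = 439.
439 mod 720 = 439 minutes = 7:19.
Now compute the angle at 7:19:
Hour hand: 7 x 30 + 19 x 0.5 = 219.5 degrees
Minute hand: 19 x 6 = 114 degrees
Difference: |219.5 - 114| = 105.5 degrees
The angle is 105.5 degrees

Final answer: 105.5 degrees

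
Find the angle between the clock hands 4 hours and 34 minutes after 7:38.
First find the time 4 hours and 34 minutes after 7:38.
Total minutes: 7 x 60 + 38 + 4 x 60 + 34 = 732.
732 mod 720 = 12 minutes = 12:12.
Now compute the angle at 12:12:
Hour hand: 0 x 30 + 12 x 0.5 = 6 degrees
Minute hand: 12 x 6 = 72 degrees
Difference: |6 - 72| = 66 degrees
The angle is 66 degrees

Final answer: 66 degrees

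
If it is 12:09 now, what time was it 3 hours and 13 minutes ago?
Starting time: 12:09 = 9 total minutes past 12:00
Subtracting: 3 hours and 13 minutes = 193 minutes
9 - 193 = -184 (negative, add 12 hours = 720) = 536 minutes
= 8 hours and 56 minutes past 12:00 = 8:56

Final answer: 8:56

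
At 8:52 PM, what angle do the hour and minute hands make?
Hour hand position: 8 x 30 + 52 x 0.5 = 266 degrees
Minute hand position: 52 x 6 = 312 degrees
Difference: |266 - 312| = 46 degrees
The angle between the hands is 46 degrees

Final answer: 46 degrees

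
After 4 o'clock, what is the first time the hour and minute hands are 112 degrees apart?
At t minutes past 4:00, the hour hand is at 30 x 4 + 0.5t degrees and the minute hand is at 6t degrees.
The smaller angle between them is 112 degrees when |30H - 5.5t| = 112 or |30H - 5.5t| = 248.
With H = 4, solve 30 x 4 - 5.5t = +/- target for each target:
  t = (30 x 4 - 112) / 5.5 = 1.45
  t = (30 x 4 + 112) / 5.5 = 42.18
  t = (30 x 4 - 248) / 5.5 = -23.27 (outside (0, 60))
  t = (30 x 4 + 248) / 5.5 = 66.91 (outside (0, 60))
Valid solutions in (0, 60): {1.45, 42.18} minutes.
The first occurrence is t = 1.45 minutes.
The hands form a 112-degree angle at 1.45 minutes past 4:00.

Final answer: 1.45 minutes past 4:00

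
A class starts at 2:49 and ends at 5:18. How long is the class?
From 2:49 to 5:18:
(5 x 60 + 18) - (2 x 60 + 49) = 318 - 169 = 149 minutes
= 2 hours and 29 minutes

Final answer: 2 hours and 29 minutes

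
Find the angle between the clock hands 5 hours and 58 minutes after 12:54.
First find the time 5 hours and 58 minutes after 12:54.
Total minutes: 12 x 60 + 54 + 5 x 60 + 58 = 1132.
1132 mod 720 = 412 minutes = 6:52.
Now compute the angle at 6:52:
Hour hand: 6 x 30 + 52 x 0.5 = 206 degrees
Minute hand: 52 x 6 = 312 degrees
Difference: |206 - 312| = 106 degrees
The angle is 106 degrees

Final answer: 106 degrees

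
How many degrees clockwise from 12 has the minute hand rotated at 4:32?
The minute hand moves 6 degrees per minute.
At 4:32: 32 x 6 = 192 degrees

Final answer: 192 degrees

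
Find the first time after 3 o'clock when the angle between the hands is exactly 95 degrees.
At t minutes past 3:00, the hour hand is at 30 x 3 + 0.5t degrees and the minute hand is at 6t degrees.
The smaller angle between them is 95 degrees when |30H - 5.5t| = 95 or |30H - 5.5t| = 265.
With H = 3, solve 30 x 3 - 5.5t = +/- target for each target:
  t = (30 x 3 - 95) / 5.5 = -0.91 (outside (0, 60))
  t = (30 x 3 + 95) / 5.5 = 33.64
  t = (30 x 3 - 265) / 5.5 = -31.82 (outside (0, 60))
  t = (30 x 3 + 265) / 5.5 = 64.55 (outside (0, 60))
Valid solutions in (0, 60): {33.64} minutes.
The first occurrence is t = 33.64 minutes.
The hands form a 95-degree angle at 33.64 minutes past 3:00.

Final answer: 33.64 minutes past 3:00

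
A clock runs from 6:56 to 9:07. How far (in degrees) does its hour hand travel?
The hour hand moves 0.5 degrees per minute.
Time elapsed: 9:07 - 6:56 = 131 minutes
Angular displacement: 131 x 0.5 = 65.5 degrees

Final answer: 65.5 degrees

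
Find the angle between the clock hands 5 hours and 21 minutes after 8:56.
First find the time 5 hours and 21 minutes after 8:56.
Total minutes: 8 x 60 + 56 + 5 x 60 + 21 = 857.
857 mod 720 = 137 minutes = 2:17.
Now compute the angle at 2:17:
Hour hand: 2 x 30 + 17 x 0.5 = 68.5 degrees
Minute hand: 17 x 6 = 102 degrees
Difference: |68.5 - 102| = 33.5 degrees
The angle is 33.5 degrees

Final answer: 33.5 degrees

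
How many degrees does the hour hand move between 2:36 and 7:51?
The hour hand moves 0.5 degrees per minute.
Time elapsed: 7:51 - 2:36 = 315 minutes
Angular displacement: 315 x 0.5 = 157.5 degrees

Final answer: 157.5 degrees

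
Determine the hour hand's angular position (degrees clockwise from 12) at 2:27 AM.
The hour hand moves 30 degrees per hour and 0.5 degrees per minute.
At 2:27: (2) x 30 + 27 x 0.5 = 60 + 13.5 = 73.5 degrees

Final answer: 73.5 degrees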